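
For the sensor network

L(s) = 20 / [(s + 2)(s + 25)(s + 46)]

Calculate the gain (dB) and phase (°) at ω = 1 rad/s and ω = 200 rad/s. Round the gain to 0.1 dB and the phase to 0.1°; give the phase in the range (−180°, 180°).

ω = 1: -42.2 dB, -30.1°; ω = 200: -112.3 dB, 110.7°

At s = jω = j1:
pole (s+2): 2 + j1 → |·| = √(2²+1²) = √5 ≈ 2.2361, ∠ = arctan(1/2) ≈ 26.57°
pole (s+25): 25 + j1 → |·| = √(25²+1²) = √626 ≈ 25.02, ∠ = arctan(1/25) ≈ 2.29°
pole (s+46): 46 + j1 → |·| = √(46²+1²) = √2117 ≈ 46.011, ∠ = arctan(1/46) ≈ 1.25°
|L| = 20 / 2574.2 ≈ 0.0077694
Gain = 20 log₁₀(0.0077694) ≈ -42.19 dB
∠L = 0.00° − 30.11° = -30.11°

At s = jω = j200:
pole (s+2): 2 + j200 → |·| = √(2²+200²) = √40004 ≈ 200.01, ∠ = arctan(200/2) ≈ 89.43°
pole (s+25): 25 + j200 → |·| = √(25²+200²) = √40625 ≈ 201.56, ∠ = arctan(200/25) ≈ 82.87°
pole (s+46): 46 + j200 → |·| = √(46²+200²) = √42116 ≈ 205.22, ∠ = arctan(200/46) ≈ 77.05°
|L| = 20 / 8.2732e+06 ≈ 2.4174e-06
Gain = 20 log₁₀(2.4174e-06) ≈ -112.33 dB
∠L = 0.00° − 249.35° = -249.35° ≡ 110.65° (principal value)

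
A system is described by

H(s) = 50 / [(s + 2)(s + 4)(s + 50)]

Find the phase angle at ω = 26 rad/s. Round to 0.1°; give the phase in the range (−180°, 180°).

165.7°

At s = jω = j26:
pole (s+2): 2 + j26 → |·| = √(2²+26²) = √680 ≈ 26.077, ∠ = arctan(26/2) ≈ 85.60°
pole (s+4): 4 + j26 → |·| = √(4²+26²) = √692 ≈ 26.306, ∠ = arctan(26/4) ≈ 81.25°
pole (s+50): 50 + j26 → |·| = √(50²+26²) = √3176 ≈ 56.356, ∠ = arctan(26/50) ≈ 27.47°
∠H = 0.00° − 194.32° = -194.32° ≡ 165.68° (principal value)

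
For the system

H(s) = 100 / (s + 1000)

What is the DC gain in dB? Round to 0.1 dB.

-20.0 dB

H(0) = 100 / (1000) = 0.1
20 log₁₀(0.1) ≈ -20.00 dB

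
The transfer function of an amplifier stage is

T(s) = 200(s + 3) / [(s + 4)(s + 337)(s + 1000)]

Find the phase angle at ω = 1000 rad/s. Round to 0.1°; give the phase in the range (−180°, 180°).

-116.3°

At s = jω = j1000:
zero (s+3): 3 + j1000 → |·| = √(3²+1000²) = √1000009 ≈ 1000, ∠ = arctan(1000/3) ≈ 89.83°
pole (s+4): 4 + j1000 → |·| = √(4²+1000²) = √1000016 ≈ 1000, ∠ = arctan(1000/4) ≈ 89.77°
pole (s+337): 337 + j1000 → |·| = √(337²+1000²) = √1113569 ≈ 1055.3, ∠ = arctan(1000/337) ≈ 71.38°
pole (s+1000): 1000 + j1000 → |·| = √(1000²+1000²) = √2000000 ≈ 1414.2, ∠ = arctan(1000/1000) ≈ 45.00°
∠T = 89.83° − 206.15° = -116.32°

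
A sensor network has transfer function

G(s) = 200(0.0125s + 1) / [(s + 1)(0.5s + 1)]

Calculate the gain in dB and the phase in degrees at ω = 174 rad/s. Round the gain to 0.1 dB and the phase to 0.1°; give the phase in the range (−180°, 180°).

-30.0 dB, -113.7°

At ω = 174 rad/s:
zero (1 + j174·0.0125) = 1 + j2.175 → |·| ≈ 2.3939, ∠ ≈ 65.31°
pole (1 + j174·1) = 1 + j174 → |·| ≈ 174, ∠ ≈ 89.67°
pole (1 + j174·0.5) = 1 + j87 → |·| ≈ 87.006, ∠ ≈ 89.34°
|G| = 200 · 2.3939 / (174 · 87.006) ≈ 0.031626
Gain = 20 log₁₀(0.031626) ≈ -30.00 dB
∠G = (65.31°) − (89.67° + 89.34°) = -113.70°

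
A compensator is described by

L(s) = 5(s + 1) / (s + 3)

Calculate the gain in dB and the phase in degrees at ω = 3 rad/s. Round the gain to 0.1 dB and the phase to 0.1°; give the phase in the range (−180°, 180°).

11.4 dB, 26.6°

At s = jω = j3:
zero (s+1): 1 + j3 → |·| = √(1²+3²) = √10 ≈ 3.1623, ∠ = arctan(3/1) ≈ 71.57°
pole (s+3): 3 + j3 → |·| = √(3²+3²) = √18 ≈ 4.2426, ∠ = arctan(3/3) ≈ 45.00°
|L| = 5 · 3.1623 / 4.2426 ≈ 3.7268
Gain = 20 log₁₀(3.7268) ≈ 11.43 dB
∠L = 71.57° − 45.00° = 26.57°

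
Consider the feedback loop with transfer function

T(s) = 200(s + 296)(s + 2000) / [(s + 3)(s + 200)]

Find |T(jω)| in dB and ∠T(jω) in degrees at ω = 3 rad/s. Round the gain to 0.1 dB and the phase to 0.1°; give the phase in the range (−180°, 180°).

102.9 dB, -45.2°

At s = jω = j3:
zero (s+296): 296 + j3 → |·| = √(296²+3²) = √87625 ≈ 296.02, ∠ = arctan(3/296) ≈ 0.58°
zero (s+2000): 2000 + j3 → |·| = √(2000²+3²) = √4000009 ≈ 2000, ∠ = arctan(3/2000) ≈ 0.09°
pole (s+3): 3 + j3 → |·| = √(3²+3²) = √18 ≈ 4.2426, ∠ = arctan(3/3) ≈ 45.00°
pole (s+200): 200 + j3 → |·| = √(200²+3²) = √40009 ≈ 200.02, ∠ = arctan(3/200) ≈ 0.86°
|T| = 200 · 5.9204e+05 / 848.6 ≈ 1.3953e+05
Gain = 20 log₁₀(1.3953e+05) ≈ 102.89 dB
∠T = 0.67° − 45.86° = -45.19°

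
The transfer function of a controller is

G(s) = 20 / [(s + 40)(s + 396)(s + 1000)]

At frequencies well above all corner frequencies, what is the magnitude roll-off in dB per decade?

Each pole contributes −20 dB/decade at high frequency; each zero contributes +20 dB/decade.
Net: 0 zero(s) − 3 pole(s) → -60 dB/decade.

-60 dB/decade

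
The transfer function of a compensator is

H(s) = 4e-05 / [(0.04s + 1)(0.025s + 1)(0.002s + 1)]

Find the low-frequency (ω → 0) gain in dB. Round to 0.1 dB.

H(0) = 4e-05 · 1 / 1 = 4e-05
20 log₁₀(4e-05) ≈ -87.96 dB

-88.0 dB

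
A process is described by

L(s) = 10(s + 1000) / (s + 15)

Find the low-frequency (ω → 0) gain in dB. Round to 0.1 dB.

56.5 dB

L(0) = 10·1000 / (15) ≈ 666.67
20 log₁₀(666.67) ≈ 56.48 dB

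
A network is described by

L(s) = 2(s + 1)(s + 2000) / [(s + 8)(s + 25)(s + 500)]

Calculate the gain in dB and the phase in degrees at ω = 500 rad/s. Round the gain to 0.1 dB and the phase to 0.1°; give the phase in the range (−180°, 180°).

-38.7 dB, -117.3°

At s = jω = j500:
zero (s+1): 1 + j500 → |·| = √(1²+500²) = √250001 ≈ 500, ∠ = arctan(500/1) ≈ 89.89°
zero (s+2000): 2000 + j500 → |·| = √(2000²+500²) = √4250000 ≈ 2061.6, ∠ = arctan(500/2000) ≈ 14.04°
pole (s+8): 8 + j500 → |·| = √(8²+500²) = √250064 ≈ 500.06, ∠ = arctan(500/8) ≈ 89.08°
pole (s+25): 25 + j500 → |·| = √(25²+500²) = √250625 ≈ 500.62, ∠ = arctan(500/25) ≈ 87.14°
pole (s+500): 500 + j500 → |·| = √(500²+500²) = √500000 ≈ 707.11, ∠ = arctan(500/500) ≈ 45.00°
|L| = 2 · 1.0308e+06 / 1.7702e+08 ≈ 0.011646
Gain = 20 log₁₀(0.011646) ≈ -38.68 dB
∠L = 103.93° − 221.22° = -117.29°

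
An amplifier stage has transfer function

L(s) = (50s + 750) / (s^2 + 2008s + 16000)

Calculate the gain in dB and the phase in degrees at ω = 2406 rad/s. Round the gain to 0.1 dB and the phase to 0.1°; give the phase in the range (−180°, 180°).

Substitute s = j2406:
Numerator: 50(j2406) + 750 = 750 + j120300
Denominator: (j2406)^2 + 2008(j2406) + 16000 = -5772836 + j4831248
|N| = √(750² + 120300²) ≈ 1.203e+05, ∠N ≈ 89.64°
|D| = √(5772836² + 4831248²) ≈ 7.5277e+06, ∠D ≈ 140.07°
|L| = 1.203e+05 / 7.5277e+06 ≈ 0.015981
Gain = 20 log₁₀(0.015981) ≈ -35.93 dB
∠L = 89.64° − 140.07° = -50.43°

-35.9 dB, -50.4°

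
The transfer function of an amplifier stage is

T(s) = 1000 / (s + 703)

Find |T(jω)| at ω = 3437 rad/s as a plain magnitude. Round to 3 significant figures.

At s = jω = j3437:
pole (s+703): 703 + j3437 → |·| = √(703²+3437²) = √12307178 ≈ 3508.2, ∠ = arctan(3437/703) ≈ 78.44°
|T| = 1000 / 3508.2 ≈ 0.28505

0.285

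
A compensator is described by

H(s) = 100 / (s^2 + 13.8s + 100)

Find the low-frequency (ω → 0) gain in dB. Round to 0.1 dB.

H(0) = 100 / 100 = 1
20 log₁₀(1) ≈ 0.00 dB

0.0 dB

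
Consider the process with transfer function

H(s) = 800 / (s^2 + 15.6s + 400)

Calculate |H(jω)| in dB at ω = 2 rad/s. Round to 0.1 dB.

At s = jω = j2:
quadratic: (j2)² + 15.6·j2 + 400 = 396 + j31.2 → |·| ≈ 397.23, ∠ ≈ 4.50°
|H| = 800 / 397.23 ≈ 2.0139
Gain = 20 log₁₀(2.0139) ≈ 6.08 dB

6.1 dB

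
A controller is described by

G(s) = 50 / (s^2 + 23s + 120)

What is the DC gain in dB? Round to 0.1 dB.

G(0) = 50 / 120 ≈ 0.41667
20 log₁₀(0.41667) ≈ -7.60 dB

-7.6 dB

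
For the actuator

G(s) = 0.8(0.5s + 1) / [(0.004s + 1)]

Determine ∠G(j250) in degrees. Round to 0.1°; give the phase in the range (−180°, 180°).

At ω = 250 rad/s:
zero (1 + j250·0.5) = 1 + j125 → |·| ≈ 125, ∠ ≈ 89.54°
pole (1 + j250·0.004) = 1 + j1 → |·| ≈ 1.4142, ∠ ≈ 45.00°
∠G = (89.54°) − (45.00°) = 44.54°

44.5°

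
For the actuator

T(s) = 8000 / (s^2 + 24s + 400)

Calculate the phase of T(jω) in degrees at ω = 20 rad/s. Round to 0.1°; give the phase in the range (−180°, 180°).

At s = jω = j20:
quadratic: (j20)² + 24·j20 + 400 = 0 + j480 → |·| ≈ 480, ∠ ≈ 90.00°
∠T = 0.00° − 90.00° = -90.00°

-90.0°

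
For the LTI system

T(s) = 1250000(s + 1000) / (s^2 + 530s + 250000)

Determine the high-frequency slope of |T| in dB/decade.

Each pole contributes −20 dB/decade at high frequency; each zero contributes +20 dB/decade.
Net: 1 zero(s) − 2 pole(s) → -20 dB/decade.

-20 dB/decade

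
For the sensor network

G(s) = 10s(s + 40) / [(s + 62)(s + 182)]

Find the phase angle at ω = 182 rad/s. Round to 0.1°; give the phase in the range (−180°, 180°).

51.4°

At s = jω = j182:
zero (s+40): 40 + j182 → |·| = √(40²+182²) = √34724 ≈ 186.34, ∠ = arctan(182/40) ≈ 77.60°
zero at origin: s = j182 → |·| = 182, ∠ = 90.00°
pole (s+62): 62 + j182 → |·| = √(62²+182²) = √36968 ≈ 192.27, ∠ = arctan(182/62) ≈ 71.19°
pole (s+182): 182 + j182 → |·| = √(182²+182²) = √66248 ≈ 257.39, ∠ = arctan(182/182) ≈ 45.00°
∠G = 167.60° − 116.19° = 51.41°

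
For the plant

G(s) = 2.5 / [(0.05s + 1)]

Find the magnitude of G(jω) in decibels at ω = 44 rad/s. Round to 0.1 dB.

0.3 dB

At ω = 44 rad/s:
pole (1 + j44·0.05) = 1 + j2.2 → |·| ≈ 2.4166, ∠ ≈ 65.56°
|G| = 2.5 · 1 / (2.4166) ≈ 1.0345
Gain = 20 log₁₀(1.0345) ≈ 0.29 dB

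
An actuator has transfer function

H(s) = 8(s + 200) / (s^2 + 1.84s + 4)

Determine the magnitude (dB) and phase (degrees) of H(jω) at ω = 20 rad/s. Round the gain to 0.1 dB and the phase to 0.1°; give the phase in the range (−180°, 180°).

At s = jω = j20:
zero (s+200): 200 + j20 → |·| = √(200²+20²) = √40400 ≈ 201, ∠ = arctan(20/200) ≈ 5.71°
quadratic: (j20)² + 1.84·j20 + 4 = -396 + j36.8 → |·| ≈ 397.71, ∠ ≈ 174.69°
|H| = 8 · 201 / 397.71 ≈ 4.0431
Gain = 20 log₁₀(4.0431) ≈ 12.13 dB
∠H = 5.71° − 174.69° = -168.98°

12.1 dB, -169.0°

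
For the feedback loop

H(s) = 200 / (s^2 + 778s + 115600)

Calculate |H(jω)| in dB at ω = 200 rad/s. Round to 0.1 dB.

-58.7 dB

Substitute s = j200:
Numerator: 200 = 200 + j0
Denominator: (j200)^2 + 778(j200) + 115600 = 75600 + j155600
|N| = √(200² + 0²) ≈ 200, ∠N ≈ 0.00°
|D| = √(75600² + 155600²) ≈ 1.7299e+05, ∠D ≈ 64.09°
|H| = 200 / 1.7299e+05 ≈ 0.0011561
Gain = 20 log₁₀(0.0011561) ≈ -58.74 dB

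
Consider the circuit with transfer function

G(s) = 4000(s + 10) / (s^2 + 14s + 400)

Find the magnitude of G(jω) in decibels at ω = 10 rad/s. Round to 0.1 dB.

44.7 dB

At s = jω = j10:
zero (s+10): 10 + j10 → |·| = √(10²+10²) = √200 ≈ 14.142, ∠ = arctan(10/10) ≈ 45.00°
quadratic: (j10)² + 14·j10 + 400 = 300 + j140 → |·| ≈ 331.06, ∠ ≈ 25.02°
|G| = 4000 · 14.142 / 331.06 ≈ 170.87
Gain = 20 log₁₀(170.87) ≈ 44.65 dB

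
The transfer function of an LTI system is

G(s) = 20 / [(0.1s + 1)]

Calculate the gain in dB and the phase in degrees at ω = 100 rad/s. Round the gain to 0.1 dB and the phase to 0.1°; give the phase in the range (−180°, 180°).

6.0 dB, -84.3°

At ω = 100 rad/s:
pole (1 + j100·0.1) = 1 + j10 → |·| ≈ 10.05, ∠ ≈ 84.29°
|G| = 20 · 1 / (10.05) ≈ 1.99
Gain = 20 log₁₀(1.99) ≈ 5.98 dB
∠G = (0°) − (84.29°) = -84.29°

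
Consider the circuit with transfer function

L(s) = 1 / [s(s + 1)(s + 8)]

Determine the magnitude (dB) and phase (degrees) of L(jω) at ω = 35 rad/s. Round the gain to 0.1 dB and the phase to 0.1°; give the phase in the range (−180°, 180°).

At s = jω = j35:
pole (s+1): 1 + j35 → |·| = √(1²+35²) = √1226 ≈ 35.014, ∠ = arctan(35/1) ≈ 88.36°
pole (s+8): 8 + j35 → |·| = √(8²+35²) = √1289 ≈ 35.903, ∠ = arctan(35/8) ≈ 77.12°
pole at origin: |s| = 35, ∠ = 90.00° (in denominator)
|L| = 1 / 43999 ≈ 2.2728e-05
Gain = 20 log₁₀(2.2728e-05) ≈ -92.87 dB
∠L = 0.00° − 255.48° = -255.48° ≡ 104.52° (principal value)

-92.9 dB, 104.5°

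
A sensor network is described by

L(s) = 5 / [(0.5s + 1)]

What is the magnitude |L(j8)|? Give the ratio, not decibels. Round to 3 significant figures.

1.21

At ω = 8 rad/s:
pole (1 + j8·0.5) = 1 + j4 → |·| ≈ 4.1231, ∠ ≈ 75.96°
|L| = 5 · 1 / (4.1231) ≈ 1.2127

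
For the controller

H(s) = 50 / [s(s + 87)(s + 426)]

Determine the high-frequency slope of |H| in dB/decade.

-60 dB/decade

Each pole contributes −20 dB/decade at high frequency; each zero contributes +20 dB/decade.
Net: 0 zero(s) − 3 pole(s) → -60 dB/decade.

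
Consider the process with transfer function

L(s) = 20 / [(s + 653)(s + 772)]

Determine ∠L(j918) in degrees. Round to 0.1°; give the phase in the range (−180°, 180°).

-104.5°

At s = jω = j918:
pole (s+653): 653 + j918 → |·| = √(653²+918²) = √1269133 ≈ 1126.6, ∠ = arctan(918/653) ≈ 54.57°
pole (s+772): 772 + j918 → |·| = √(772²+918²) = √1438708 ≈ 1199.5, ∠ = arctan(918/772) ≈ 49.94°
∠L = 0.00° − 104.51° = -104.51°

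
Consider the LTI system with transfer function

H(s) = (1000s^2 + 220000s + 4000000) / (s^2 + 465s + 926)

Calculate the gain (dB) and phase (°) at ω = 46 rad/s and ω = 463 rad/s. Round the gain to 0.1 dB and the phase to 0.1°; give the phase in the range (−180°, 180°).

Substitute s = j46:
Numerator: 1000(j46)^2 + 220000(j46) + 4000000 = 1884000 + j10120000
Denominator: (j46)^2 + 465(j46) + 926 = -1190 + j21390
|N| = √(1884000² + 10120000²) ≈ 1.0294e+07, ∠N ≈ 79.45°
|D| = √(1190² + 21390²) ≈ 21423, ∠D ≈ 93.18°
|H| = 1.0294e+07 / 21423 ≈ 480.51
Gain = 20 log₁₀(480.51) ≈ 53.63 dB
∠H = 79.45° − 93.18° = -13.73°

Substitute s = j463:
Numerator: 1000(j463)^2 + 220000(j463) + 4000000 = -210369000 + j101860000
Denominator: (j463)^2 + 465(j463) + 926 = -213443 + j215295
|N| = √(210369000² + 101860000²) ≈ 2.3373e+08, ∠N ≈ 154.16°
|D| = √(213443² + 215295²) ≈ 3.0317e+05, ∠D ≈ 134.75°
|H| = 2.3373e+08 / 3.0317e+05 ≈ 770.95
Gain = 20 log₁₀(770.95) ≈ 57.74 dB
∠H = 154.16° − 134.75° = 19.41°

ω = 46: 53.6 dB, -13.7°; ω = 463: 57.7 dB, 19.4°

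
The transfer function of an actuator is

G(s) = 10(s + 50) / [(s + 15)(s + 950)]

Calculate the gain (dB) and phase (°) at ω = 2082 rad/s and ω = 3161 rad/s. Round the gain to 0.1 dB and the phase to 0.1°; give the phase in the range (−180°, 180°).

At s = jω = j2082:
zero (s+50): 50 + j2082 → |·| = √(50²+2082²) = √4337224 ≈ 2082.6, ∠ = arctan(2082/50) ≈ 88.62°
pole (s+15): 15 + j2082 → |·| = √(15²+2082²) = √4334949 ≈ 2082.1, ∠ = arctan(2082/15) ≈ 89.59°
pole (s+950): 950 + j2082 → |·| = √(950²+2082²) = √5237224 ≈ 2288.5, ∠ = arctan(2082/950) ≈ 65.47°
|G| = 10 · 2082.6 / 4.7649e+06 ≈ 0.0043707
Gain = 20 log₁₀(0.0043707) ≈ -47.19 dB
∠G = 88.62° − 155.06° = -66.44°

At s = jω = j3161:
zero (s+50): 50 + j3161 → |·| = √(50²+3161²) = √9994421 ≈ 3161.4, ∠ = arctan(3161/50) ≈ 89.09°
pole (s+15): 15 + j3161 → |·| = √(15²+3161²) = √9992146 ≈ 3161, ∠ = arctan(3161/15) ≈ 89.73°
pole (s+950): 950 + j3161 → |·| = √(950²+3161²) = √10894421 ≈ 3300.7, ∠ = arctan(3161/950) ≈ 73.27°
|G| = 10 · 3161.4 / 1.0434e+07 ≈ 0.0030299
Gain = 20 log₁₀(0.0030299) ≈ -50.37 dB
∠G = 89.09° − 163.00° = -73.91°

ω = 2082: -47.2 dB, -66.4°; ω = 3161: -50.4 dB, -73.9°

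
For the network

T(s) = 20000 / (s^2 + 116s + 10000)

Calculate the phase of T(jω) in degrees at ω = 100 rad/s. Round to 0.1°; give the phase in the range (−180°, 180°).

At s = jω = j100:
quadratic: (j100)² + 116·j100 + 10000 = 0 + j11600 → |·| ≈ 11600, ∠ ≈ 90.00°
∠T = 0.00° − 90.00° = -90.00°

-90.0°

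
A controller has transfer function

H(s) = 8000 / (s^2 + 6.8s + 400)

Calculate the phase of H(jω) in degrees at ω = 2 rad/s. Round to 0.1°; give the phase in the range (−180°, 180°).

-2.0°

At s = jω = j2:
quadratic: (j2)² + 6.8·j2 + 400 = 396 + j13.6 → |·| ≈ 396.23, ∠ ≈ 1.97°
∠H = 0.00° − 1.97° = -1.97°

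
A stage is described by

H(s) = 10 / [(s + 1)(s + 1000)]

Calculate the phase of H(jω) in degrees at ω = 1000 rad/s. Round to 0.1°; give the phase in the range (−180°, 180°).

-134.9°

At s = jω = j1000:
pole (s+1): 1 + j1000 → |·| = √(1²+1000²) = √1000001 ≈ 1000, ∠ = arctan(1000/1) ≈ 89.94°
pole (s+1000): 1000 + j1000 → |·| = √(1000²+1000²) = √2000000 ≈ 1414.2, ∠ = arctan(1000/1000) ≈ 45.00°
∠H = 0.00° − 134.94° = -134.94°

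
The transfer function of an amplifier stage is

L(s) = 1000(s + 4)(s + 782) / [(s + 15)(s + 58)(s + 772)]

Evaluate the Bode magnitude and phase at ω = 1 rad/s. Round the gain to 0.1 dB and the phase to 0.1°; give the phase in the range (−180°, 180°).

13.6 dB, 9.2°

At s = jω = j1:
zero (s+4): 4 + j1 → |·| = √(4²+1²) = √17 ≈ 4.1231, ∠ = arctan(1/4) ≈ 14.04°
zero (s+782): 782 + j1 → |·| = √(782²+1²) = √611525 ≈ 782, ∠ = arctan(1/782) ≈ 0.07°
pole (s+15): 15 + j1 → |·| = √(15²+1²) = √226 ≈ 15.033, ∠ = arctan(1/15) ≈ 3.81°
pole (s+58): 58 + j1 → |·| = √(58²+1²) = √3365 ≈ 58.009, ∠ = arctan(1/58) ≈ 0.99°
pole (s+772): 772 + j1 → |·| = √(772²+1²) = √595985 ≈ 772, ∠ = arctan(1/772) ≈ 0.07°
|L| = 1000 · 3224.3 / 6.7322e+05 ≈ 4.7894
Gain = 20 log₁₀(4.7894) ≈ 13.61 dB
∠L = 14.11° − 4.87° = 9.24°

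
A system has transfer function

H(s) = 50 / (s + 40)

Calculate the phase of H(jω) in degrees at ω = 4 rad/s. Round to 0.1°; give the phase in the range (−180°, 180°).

Substitute s = j4:
Numerator: 50 = 50 + j0
Denominator: (j4) + 40 = 40 + j4
|N| = √(50² + 0²) ≈ 50, ∠N ≈ 0.00°
|D| = √(40² + 4²) ≈ 40.2, ∠D ≈ 5.71°
∠H = 0.00° − 5.71° = -5.71°

-5.7°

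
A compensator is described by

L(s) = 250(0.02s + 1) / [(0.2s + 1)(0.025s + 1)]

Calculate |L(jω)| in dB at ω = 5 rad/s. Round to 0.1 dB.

44.9 dB

At ω = 5 rad/s:
zero (1 + j5·0.02) = 1 + j0.1 → |·| ≈ 1.005, ∠ ≈ 5.71°
pole (1 + j5·0.2) = 1 + j1 → |·| ≈ 1.4142, ∠ ≈ 45.00°
pole (1 + j5·0.025) = 1 + j0.125 → |·| ≈ 1.0078, ∠ ≈ 7.13°
|L| = 250 · 1.005 / (1.4142 · 1.0078) ≈ 176.29
Gain = 20 log₁₀(176.29) ≈ 44.92 dB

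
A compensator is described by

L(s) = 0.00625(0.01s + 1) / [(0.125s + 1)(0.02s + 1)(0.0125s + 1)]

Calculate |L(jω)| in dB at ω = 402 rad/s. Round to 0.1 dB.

-98.1 dB

At ω = 402 rad/s:
zero (1 + j402·0.01) = 1 + j4.02 → |·| ≈ 4.1425, ∠ ≈ 76.03°
pole (1 + j402·0.125) = 1 + j50.25 → |·| ≈ 50.26, ∠ ≈ 88.86°
pole (1 + j402·0.02) = 1 + j8.04 → |·| ≈ 8.102, ∠ ≈ 82.91°
pole (1 + j402·0.0125) = 1 + j5.025 → |·| ≈ 5.1235, ∠ ≈ 78.74°
|L| = 0.00625 · 4.1425 / (50.26 · 8.102 · 5.1235) ≈ 1.241e-05
Gain = 20 log₁₀(1.241e-05) ≈ -98.12 dB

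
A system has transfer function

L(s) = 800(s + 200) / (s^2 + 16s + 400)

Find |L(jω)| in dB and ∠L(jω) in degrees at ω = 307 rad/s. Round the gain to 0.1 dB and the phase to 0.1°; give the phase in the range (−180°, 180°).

9.9 dB, -120.1°

At s = jω = j307:
zero (s+200): 200 + j307 → |·| = √(200²+307²) = √134249 ≈ 366.4, ∠ = arctan(307/200) ≈ 56.92°
quadratic: (j307)² + 16·j307 + 400 = -93849 + j4912 → |·| ≈ 93977, ∠ ≈ 177.00°
|L| = 800 · 366.4 / 93977 ≈ 3.1191
Gain = 20 log₁₀(3.1191) ≈ 9.88 dB
∠L = 56.92° − 177.00° = -120.08°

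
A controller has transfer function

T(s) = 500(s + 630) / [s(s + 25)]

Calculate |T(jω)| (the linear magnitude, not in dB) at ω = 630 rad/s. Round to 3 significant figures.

At s = jω = j630:
zero (s+630): 630 + j630 → |·| = √(630²+630²) = √793800 ≈ 890.95, ∠ = arctan(630/630) ≈ 45.00°
pole (s+25): 25 + j630 → |·| = √(25²+630²) = √397525 ≈ 630.5, ∠ = arctan(630/25) ≈ 87.73°
pole at origin: |s| = 630, ∠ = 90.00° (in denominator)
|T| = 500 · 890.95 / 3.9722e+05 ≈ 1.1215

1.12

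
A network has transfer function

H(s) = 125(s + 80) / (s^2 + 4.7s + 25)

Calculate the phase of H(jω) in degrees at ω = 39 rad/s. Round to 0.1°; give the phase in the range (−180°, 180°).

-147.0°

At s = jω = j39:
zero (s+80): 80 + j39 → |·| = √(80²+39²) = √7921 ≈ 89, ∠ = arctan(39/80) ≈ 25.99°
quadratic: (j39)² + 4.7·j39 + 25 = -1496 + j183.3 → |·| ≈ 1507.2, ∠ ≈ 173.01°
∠H = 25.99° − 173.01° = -147.02°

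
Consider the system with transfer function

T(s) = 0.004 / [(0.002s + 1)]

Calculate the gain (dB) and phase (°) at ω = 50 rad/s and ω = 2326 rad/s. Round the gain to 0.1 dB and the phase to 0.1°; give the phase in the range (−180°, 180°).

ω = 50: -48.0 dB, -5.7°; ω = 2326: -61.5 dB, -77.9°

At ω = 50 rad/s:
pole (1 + j50·0.002) = 1 + j0.1 → |·| ≈ 1.005, ∠ ≈ 5.71°
|T| = 0.004 · 1 / (1.005) ≈ 0.0039801
Gain = 20 log₁₀(0.0039801) ≈ -48.00 dB
∠T = (0°) − (5.71°) = -5.71°

At ω = 2326 rad/s:
pole (1 + j2326·0.002) = 1 + j4.652 → |·| ≈ 4.7583, ∠ ≈ 77.87°
|T| = 0.004 · 1 / (4.7583) ≈ 0.00084064
Gain = 20 log₁₀(0.00084064) ≈ -61.51 dB
∠T = (0°) − (77.87°) = -77.87°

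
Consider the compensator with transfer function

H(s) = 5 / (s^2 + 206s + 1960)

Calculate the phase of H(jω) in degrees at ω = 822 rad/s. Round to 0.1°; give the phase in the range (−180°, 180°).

-165.9°

Substitute s = j822:
Numerator: 5 = 5 + j0
Denominator: (j822)^2 + 206(j822) + 1960 = -673724 + j169332
|N| = √(5² + 0²) ≈ 5, ∠N ≈ 0.00°
|D| = √(673724² + 169332²) ≈ 6.9468e+05, ∠D ≈ 165.89°
∠H = 0.00° − 165.89° = -165.89°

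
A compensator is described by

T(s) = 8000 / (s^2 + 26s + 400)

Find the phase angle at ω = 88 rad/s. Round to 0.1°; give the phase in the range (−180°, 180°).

At s = jω = j88:
quadratic: (j88)² + 26·j88 + 400 = -7344 + j2288 → |·| ≈ 7692.2, ∠ ≈ 162.70°
∠T = 0.00° − 162.70° = -162.70°

-162.7°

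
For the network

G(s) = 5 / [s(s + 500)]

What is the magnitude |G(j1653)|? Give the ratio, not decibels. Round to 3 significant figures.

1.75e-06

At s = jω = j1653:
pole (s+500): 500 + j1653 → |·| = √(500²+1653²) = √2982409 ≈ 1727, ∠ = arctan(1653/500) ≈ 73.17°
pole at origin: |s| = 1653, ∠ = 90.00° (in denominator)
|G| = 5 / 2.8547e+06 ≈ 1.7515e-06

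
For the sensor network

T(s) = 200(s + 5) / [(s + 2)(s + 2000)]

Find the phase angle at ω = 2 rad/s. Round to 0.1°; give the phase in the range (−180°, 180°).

At s = jω = j2:
zero (s+5): 5 + j2 → |·| = √(5²+2²) = √29 ≈ 5.3852, ∠ = arctan(2/5) ≈ 21.80°
pole (s+2): 2 + j2 → |·| = √(2²+2²) = √8 ≈ 2.8284, ∠ = arctan(2/2) ≈ 45.00°
pole (s+2000): 2000 + j2 → |·| = √(2000²+2²) = √4000004 ≈ 2000, ∠ = arctan(2/2000) ≈ 0.06°
∠T = 21.80° − 45.06° = -23.26°

-23.3°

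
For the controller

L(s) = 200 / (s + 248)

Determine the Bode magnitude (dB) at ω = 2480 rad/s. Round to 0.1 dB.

-21.9 dB

Substitute s = j2480:
Numerator: 200 = 200 + j0
Denominator: (j2480) + 248 = 248 + j2480
|N| = √(200² + 0²) ≈ 200, ∠N ≈ 0.00°
|D| = √(248² + 2480²) ≈ 2492.4, ∠D ≈ 84.29°
|L| = 200 / 2492.4 ≈ 0.080244
Gain = 20 log₁₀(0.080244) ≈ -21.91 dB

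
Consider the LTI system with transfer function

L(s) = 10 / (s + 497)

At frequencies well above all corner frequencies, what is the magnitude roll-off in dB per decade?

Each pole contributes −20 dB/decade at high frequency; each zero contributes +20 dB/decade.
Net: 0 zero(s) − 1 pole(s) → -20 dB/decade.

-20 dB/decade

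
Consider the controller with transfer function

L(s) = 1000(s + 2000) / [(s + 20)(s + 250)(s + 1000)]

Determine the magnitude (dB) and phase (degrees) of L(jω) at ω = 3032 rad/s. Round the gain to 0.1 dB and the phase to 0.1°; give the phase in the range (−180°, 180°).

At s = jω = j3032:
zero (s+2000): 2000 + j3032 → |·| = √(2000²+3032²) = √13193024 ≈ 3632.2, ∠ = arctan(3032/2000) ≈ 56.59°
pole (s+20): 20 + j3032 → |·| = √(20²+3032²) = √9193424 ≈ 3032.1, ∠ = arctan(3032/20) ≈ 89.62°
pole (s+250): 250 + j3032 → |·| = √(250²+3032²) = √9255524 ≈ 3042.3, ∠ = arctan(3032/250) ≈ 85.29°
pole (s+1000): 1000 + j3032 → |·| = √(1000²+3032²) = √10193024 ≈ 3192.7, ∠ = arctan(3032/1000) ≈ 71.75°
|L| = 1000 · 3632.2 / 2.9451e+10 ≈ 0.00012333
Gain = 20 log₁₀(0.00012333) ≈ -78.18 dB
∠L = 56.59° − 246.66° = -190.07° ≡ 169.93° (principal value)

-78.2 dB, 169.9°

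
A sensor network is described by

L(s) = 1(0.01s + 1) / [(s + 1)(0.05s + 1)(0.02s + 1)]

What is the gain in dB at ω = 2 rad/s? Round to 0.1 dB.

-7.0 dB

At ω = 2 rad/s:
zero (1 + j2·0.01) = 1 + j0.02 → |·| ≈ 1.0002, ∠ ≈ 1.15°
pole (1 + j2·1) = 1 + j2 → |·| ≈ 2.2361, ∠ ≈ 63.43°
pole (1 + j2·0.05) = 1 + j0.1 → |·| ≈ 1.005, ∠ ≈ 5.71°
pole (1 + j2·0.02) = 1 + j0.04 → |·| ≈ 1.0008, ∠ ≈ 2.29°
|L| = 1 · 1.0002 / (2.2361 · 1.005 · 1.0008) ≈ 0.44472
Gain = 20 log₁₀(0.44472) ≈ -7.04 dB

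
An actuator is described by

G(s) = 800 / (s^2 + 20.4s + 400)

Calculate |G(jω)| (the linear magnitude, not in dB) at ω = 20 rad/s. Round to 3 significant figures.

At s = jω = j20:
quadratic: (j20)² + 20.4·j20 + 400 = 0 + j408 → |·| ≈ 408, ∠ ≈ 90.00°
|G| = 800 / 408 ≈ 1.9608

1.96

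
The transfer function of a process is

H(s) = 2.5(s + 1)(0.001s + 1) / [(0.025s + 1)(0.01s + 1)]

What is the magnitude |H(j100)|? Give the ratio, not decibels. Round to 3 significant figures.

At ω = 100 rad/s:
zero (1 + j100·1) = 1 + j100 → |·| ≈ 100, ∠ ≈ 89.43°
zero (1 + j100·0.001) = 1 + j0.1 → |·| ≈ 1.005, ∠ ≈ 5.71°
pole (1 + j100·0.025) = 1 + j2.5 → |·| ≈ 2.6926, ∠ ≈ 68.20°
pole (1 + j100·0.01) = 1 + j1 → |·| ≈ 1.4142, ∠ ≈ 45.00°
|H| = 2.5 · 100 · 1.005 / (2.6926 · 1.4142) ≈ 65.982

66.0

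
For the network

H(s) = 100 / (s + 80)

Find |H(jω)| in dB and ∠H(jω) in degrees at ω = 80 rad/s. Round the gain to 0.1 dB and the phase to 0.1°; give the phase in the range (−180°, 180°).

-1.1 dB, -45.0°

Substitute s = j80:
Numerator: 100 = 100 + j0
Denominator: (j80) + 80 = 80 + j80
|N| = √(100² + 0²) ≈ 100, ∠N ≈ 0.00°
|D| = √(80² + 80²) ≈ 113.14, ∠D ≈ 45.00°
|H| = 100 / 113.14 ≈ 0.88386
Gain = 20 log₁₀(0.88386) ≈ -1.07 dB
∠H = 0.00° − 45.00° = -45.00°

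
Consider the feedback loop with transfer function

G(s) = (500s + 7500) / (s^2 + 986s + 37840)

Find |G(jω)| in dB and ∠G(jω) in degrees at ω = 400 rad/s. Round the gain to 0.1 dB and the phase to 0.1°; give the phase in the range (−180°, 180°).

-6.3 dB, -19.4°

Substitute s = j400:
Numerator: 500(j400) + 7500 = 7500 + j200000
Denominator: (j400)^2 + 986(j400) + 37840 = -122160 + j394400
|N| = √(7500² + 200000²) ≈ 2.0014e+05, ∠N ≈ 87.85°
|D| = √(122160² + 394400²) ≈ 4.1289e+05, ∠D ≈ 107.21°
|G| = 2.0014e+05 / 4.1289e+05 ≈ 0.48473
Gain = 20 log₁₀(0.48473) ≈ -6.29 dB
∠G = 87.85° − 107.21° = -19.36°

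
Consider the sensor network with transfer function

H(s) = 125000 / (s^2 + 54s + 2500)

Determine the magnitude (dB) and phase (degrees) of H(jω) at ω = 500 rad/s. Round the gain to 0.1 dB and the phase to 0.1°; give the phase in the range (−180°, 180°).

At s = jω = j500:
quadratic: (j500)² + 54·j500 + 2500 = -247500 + j27000 → |·| ≈ 2.4897e+05, ∠ ≈ 173.77°
|H| = 125000 / 2.4897e+05 ≈ 0.50207
Gain = 20 log₁₀(0.50207) ≈ -5.98 dB
∠H = 0.00° − 173.77° = -173.77°

-6.0 dB, -173.8°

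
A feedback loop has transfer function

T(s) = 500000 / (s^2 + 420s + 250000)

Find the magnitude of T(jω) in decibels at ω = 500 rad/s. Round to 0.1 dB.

7.5 dB

At s = jω = j500:
quadratic: (j500)² + 420·j500 + 250000 = 0 + j210000 → |·| ≈ 2.1e+05, ∠ ≈ 90.00°
|T| = 500000 / 2.1e+05 ≈ 2.381
Gain = 20 log₁₀(2.381) ≈ 7.54 dB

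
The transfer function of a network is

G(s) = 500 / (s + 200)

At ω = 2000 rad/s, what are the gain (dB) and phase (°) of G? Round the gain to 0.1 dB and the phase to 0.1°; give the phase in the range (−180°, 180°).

-12.1 dB, -84.3°

At s = jω = j2000:
pole (s+200): 200 + j2000 → |·| = √(200²+2000²) = √4040000 ≈ 2010, ∠ = arctan(2000/200) ≈ 84.29°
|G| = 500 / 2010 ≈ 0.24876
Gain = 20 log₁₀(0.24876) ≈ -12.08 dB
∠G = 0.00° − 84.29° = -84.29°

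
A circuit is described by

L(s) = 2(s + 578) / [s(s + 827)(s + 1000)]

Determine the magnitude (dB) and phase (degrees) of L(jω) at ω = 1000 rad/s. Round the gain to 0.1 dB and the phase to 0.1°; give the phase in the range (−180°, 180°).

-118.0 dB, -125.4°

At s = jω = j1000:
zero (s+578): 578 + j1000 → |·| = √(578²+1000²) = √1334084 ≈ 1155, ∠ = arctan(1000/578) ≈ 59.97°
pole (s+827): 827 + j1000 → |·| = √(827²+1000²) = √1683929 ≈ 1297.7, ∠ = arctan(1000/827) ≈ 50.41°
pole (s+1000): 1000 + j1000 → |·| = √(1000²+1000²) = √2000000 ≈ 1414.2, ∠ = arctan(1000/1000) ≈ 45.00°
pole at origin: |s| = 1000, ∠ = 90.00° (in denominator)
|L| = 2 · 1155 / 1.8352e+09 ≈ 1.2587e-06
Gain = 20 log₁₀(1.2587e-06) ≈ -118.00 dB
∠L = 59.97° − 185.41° = -125.44°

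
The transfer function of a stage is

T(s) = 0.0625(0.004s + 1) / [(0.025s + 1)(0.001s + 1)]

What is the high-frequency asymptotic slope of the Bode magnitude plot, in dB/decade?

Each pole contributes −20 dB/decade at high frequency; each zero contributes +20 dB/decade.
Net: 1 zero(s) − 2 pole(s) → -20 dB/decade.

-20 dB/decade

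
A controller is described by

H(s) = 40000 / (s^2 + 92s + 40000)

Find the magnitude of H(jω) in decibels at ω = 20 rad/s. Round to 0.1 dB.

0.1 dB

At s = jω = j20:
quadratic: (j20)² + 92·j20 + 40000 = 39600 + j1840 → |·| ≈ 39643, ∠ ≈ 2.66°
|H| = 40000 / 39643 ≈ 1.009
Gain = 20 log₁₀(1.009) ≈ 0.08 dB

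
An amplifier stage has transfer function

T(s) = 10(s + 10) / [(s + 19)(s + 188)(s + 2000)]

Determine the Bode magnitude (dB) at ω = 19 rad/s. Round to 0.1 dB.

At s = jω = j19:
zero (s+10): 10 + j19 → |·| = √(10²+19²) = √461 ≈ 21.471, ∠ = arctan(19/10) ≈ 62.24°
pole (s+19): 19 + j19 → |·| = √(19²+19²) = √722 ≈ 26.87, ∠ = arctan(19/19) ≈ 45.00°
pole (s+188): 188 + j19 → |·| = √(188²+19²) = √35705 ≈ 188.96, ∠ = arctan(19/188) ≈ 5.77°
pole (s+2000): 2000 + j19 → |·| = √(2000²+19²) = √4000361 ≈ 2000.1, ∠ = arctan(19/2000) ≈ 0.54°
|T| = 10 · 21.471 / 1.0155e+07 ≈ 2.1143e-05
Gain = 20 log₁₀(2.1143e-05) ≈ -93.50 dB

-93.5 dB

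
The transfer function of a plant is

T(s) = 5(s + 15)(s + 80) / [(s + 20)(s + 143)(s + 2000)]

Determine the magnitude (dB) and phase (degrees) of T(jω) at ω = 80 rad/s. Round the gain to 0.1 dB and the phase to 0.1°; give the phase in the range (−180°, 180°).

-55.4 dB, 16.9°

At s = jω = j80:
zero (s+15): 15 + j80 → |·| = √(15²+80²) = √6625 ≈ 81.394, ∠ = arctan(80/15) ≈ 79.38°
zero (s+80): 80 + j80 → |·| = √(80²+80²) = √12800 ≈ 113.14, ∠ = arctan(80/80) ≈ 45.00°
pole (s+20): 20 + j80 → |·| = √(20²+80²) = √6800 ≈ 82.462, ∠ = arctan(80/20) ≈ 75.96°
pole (s+143): 143 + j80 → |·| = √(143²+80²) = √26849 ≈ 163.86, ∠ = arctan(80/143) ≈ 29.22°
pole (s+2000): 2000 + j80 → |·| = √(2000²+80²) = √4006400 ≈ 2001.6, ∠ = arctan(80/2000) ≈ 2.29°
|T| = 5 · 9208.9 / 2.7046e+07 ≈ 0.0017025
Gain = 20 log₁₀(0.0017025) ≈ -55.38 dB
∠T = 124.38° − 107.47° = 16.91°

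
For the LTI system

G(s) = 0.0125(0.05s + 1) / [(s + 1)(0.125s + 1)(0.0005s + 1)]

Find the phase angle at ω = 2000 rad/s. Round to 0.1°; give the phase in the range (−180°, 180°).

At ω = 2000 rad/s:
zero (1 + j2000·0.05) = 1 + j100 → |·| ≈ 100, ∠ ≈ 89.43°
pole (1 + j2000·1) = 1 + j2000 → |·| ≈ 2000, ∠ ≈ 89.97°
pole (1 + j2000·0.125) = 1 + j250 → |·| ≈ 250, ∠ ≈ 89.77°
pole (1 + j2000·0.0005) = 1 + j1 → |·| ≈ 1.4142, ∠ ≈ 45.00°
∠G = (89.43°) − (89.97° + 89.77° + 45.00°) = -135.31°

-135.3°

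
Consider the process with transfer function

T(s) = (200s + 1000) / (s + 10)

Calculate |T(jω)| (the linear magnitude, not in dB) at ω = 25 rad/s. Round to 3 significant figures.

189

Substitute s = j25:
Numerator: 200(j25) + 1000 = 1000 + j5000
Denominator: (j25) + 10 = 10 + j25
|N| = √(1000² + 5000²) ≈ 5099, ∠N ≈ 78.69°
|D| = √(10² + 25²) ≈ 26.926, ∠D ≈ 68.20°
|T| = 5099 / 26.926 ≈ 189.37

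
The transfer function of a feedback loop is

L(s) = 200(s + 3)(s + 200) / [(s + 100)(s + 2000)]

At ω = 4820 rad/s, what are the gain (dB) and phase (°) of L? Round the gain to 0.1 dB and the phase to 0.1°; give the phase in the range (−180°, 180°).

45.3 dB, 21.3°

At s = jω = j4820:
zero (s+3): 3 + j4820 → |·| = √(3²+4820²) = √23232409 ≈ 4820, ∠ = arctan(4820/3) ≈ 89.96°
zero (s+200): 200 + j4820 → |·| = √(200²+4820²) = √23272400 ≈ 4824.1, ∠ = arctan(4820/200) ≈ 87.62°
pole (s+100): 100 + j4820 → |·| = √(100²+4820²) = √23242400 ≈ 4821, ∠ = arctan(4820/100) ≈ 88.81°
pole (s+2000): 2000 + j4820 → |·| = √(2000²+4820²) = √27232400 ≈ 5218.5, ∠ = arctan(4820/2000) ≈ 67.46°
|L| = 200 · 2.3252e+07 / 2.5158e+07 ≈ 184.85
Gain = 20 log₁₀(184.85) ≈ 45.34 dB
∠L = 177.58° − 156.27° = 21.31°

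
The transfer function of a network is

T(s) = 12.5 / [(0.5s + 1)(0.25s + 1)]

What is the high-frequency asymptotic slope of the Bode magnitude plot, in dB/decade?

-40 dB/decade

Each pole contributes −20 dB/decade at high frequency; each zero contributes +20 dB/decade.
Net: 0 zero(s) − 2 pole(s) → -40 dB/decade.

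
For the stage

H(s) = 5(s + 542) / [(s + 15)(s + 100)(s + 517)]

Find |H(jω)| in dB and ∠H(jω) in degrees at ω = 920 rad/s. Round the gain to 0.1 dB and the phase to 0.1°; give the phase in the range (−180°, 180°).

-104.5 dB, -174.0°

At s = jω = j920:
zero (s+542): 542 + j920 → |·| = √(542²+920²) = √1140164 ≈ 1067.8, ∠ = arctan(920/542) ≈ 59.50°
pole (s+15): 15 + j920 → |·| = √(15²+920²) = √846625 ≈ 920.12, ∠ = arctan(920/15) ≈ 89.07°
pole (s+100): 100 + j920 → |·| = √(100²+920²) = √856400 ≈ 925.42, ∠ = arctan(920/100) ≈ 83.80°
pole (s+517): 517 + j920 → |·| = √(517²+920²) = √1113689 ≈ 1055.3, ∠ = arctan(920/517) ≈ 60.67°
|H| = 5 · 1067.8 / 8.9859e+08 ≈ 5.9415e-06
Gain = 20 log₁₀(5.9415e-06) ≈ -104.52 dB
∠H = 59.50° − 233.54° = -174.04°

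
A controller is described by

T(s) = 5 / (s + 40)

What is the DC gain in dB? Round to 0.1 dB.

T(0) = 5 / 40 = 0.125
20 log₁₀(0.125) ≈ -18.06 dB

-18.1 dB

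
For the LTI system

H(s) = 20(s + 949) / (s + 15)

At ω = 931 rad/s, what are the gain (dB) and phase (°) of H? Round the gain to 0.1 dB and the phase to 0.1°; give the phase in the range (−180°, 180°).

29.1 dB, -44.6°

At s = jω = j931:
zero (s+949): 949 + j931 → |·| = √(949²+931²) = √1767362 ≈ 1329.4, ∠ = arctan(931/949) ≈ 44.45°
pole (s+15): 15 + j931 → |·| = √(15²+931²) = √866986 ≈ 931.12, ∠ = arctan(931/15) ≈ 89.08°
|H| = 20 · 1329.4 / 931.12 ≈ 28.555
Gain = 20 log₁₀(28.555) ≈ 29.11 dB
∠H = 44.45° − 89.08° = -44.63°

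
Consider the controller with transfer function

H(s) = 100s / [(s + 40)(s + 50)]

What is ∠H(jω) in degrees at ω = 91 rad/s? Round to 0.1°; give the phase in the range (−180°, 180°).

At s = jω = j91:
zero at origin: s = j91 → |·| = 91, ∠ = 90.00°
pole (s+40): 40 + j91 → |·| = √(40²+91²) = √9881 ≈ 99.403, ∠ = arctan(91/40) ≈ 66.27°
pole (s+50): 50 + j91 → |·| = √(50²+91²) = √10781 ≈ 103.83, ∠ = arctan(91/50) ≈ 61.21°
∠H = 90.00° − 127.48° = -37.48°

-37.5°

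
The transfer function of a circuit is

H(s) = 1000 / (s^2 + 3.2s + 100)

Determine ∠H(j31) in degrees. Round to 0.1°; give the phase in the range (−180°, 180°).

At s = jω = j31:
quadratic: (j31)² + 3.2·j31 + 100 = -861 + j99.2 → |·| ≈ 866.7, ∠ ≈ 173.43°
∠H = 0.00° − 173.43° = -173.43°

-173.4°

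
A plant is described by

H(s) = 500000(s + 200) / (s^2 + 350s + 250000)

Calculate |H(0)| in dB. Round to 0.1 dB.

H(0) = 500000·200 / 250000 = 400
20 log₁₀(400) ≈ 52.04 dB

52.0 dB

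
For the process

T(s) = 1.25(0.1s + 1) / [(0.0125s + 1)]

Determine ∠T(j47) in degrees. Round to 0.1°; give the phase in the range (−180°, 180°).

At ω = 47 rad/s:
zero (1 + j47·0.1) = 1 + j4.7 → |·| ≈ 4.8052, ∠ ≈ 77.99°
pole (1 + j47·0.0125) = 1 + j0.5875 → |·| ≈ 1.1598, ∠ ≈ 30.43°
∠T = (77.99°) − (30.43°) = 47.56°

47.6°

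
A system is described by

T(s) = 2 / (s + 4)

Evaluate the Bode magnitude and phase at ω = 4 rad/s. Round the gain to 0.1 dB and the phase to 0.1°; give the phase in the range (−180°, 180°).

-9.0 dB, -45.0°

Substitute s = j4:
Numerator: 2 = 2 + j0
Denominator: (j4) + 4 = 4 + j4
|N| = √(2² + 0²) ≈ 2, ∠N ≈ 0.00°
|D| = √(4² + 4²) ≈ 5.6569, ∠D ≈ 45.00°
|T| = 2 / 5.6569 ≈ 0.35355
Gain = 20 log₁₀(0.35355) ≈ -9.03 dB
∠T = 0.00° − 45.00° = -45.00°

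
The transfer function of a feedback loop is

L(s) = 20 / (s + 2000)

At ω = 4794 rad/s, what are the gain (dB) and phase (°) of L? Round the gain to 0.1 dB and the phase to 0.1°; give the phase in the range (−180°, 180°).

-48.3 dB, -67.4°

Substitute s = j4794:
Numerator: 20 = 20 + j0
Denominator: (j4794) + 2000 = 2000 + j4794
|N| = √(20² + 0²) ≈ 20, ∠N ≈ 0.00°
|D| = √(2000² + 4794²) ≈ 5194.5, ∠D ≈ 67.35°
|L| = 20 / 5194.5 ≈ 0.0038502
Gain = 20 log₁₀(0.0038502) ≈ -48.29 dB
∠L = 0.00° − 67.35° = -67.35°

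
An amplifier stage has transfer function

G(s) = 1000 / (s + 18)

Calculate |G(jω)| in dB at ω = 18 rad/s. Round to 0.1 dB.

At s = jω = j18:
pole (s+18): 18 + j18 → |·| = √(18²+18²) = √648 ≈ 25.456, ∠ = arctan(18/18) ≈ 45.00°
|G| = 1000 / 25.456 ≈ 39.283
Gain = 20 log₁₀(39.283) ≈ 31.88 dB

31.9 dB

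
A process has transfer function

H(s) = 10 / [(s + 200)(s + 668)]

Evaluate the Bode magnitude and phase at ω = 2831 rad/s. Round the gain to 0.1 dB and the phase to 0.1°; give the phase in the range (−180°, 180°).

At s = jω = j2831:
pole (s+200): 200 + j2831 → |·| = √(200²+2831²) = √8054561 ≈ 2838.1, ∠ = arctan(2831/200) ≈ 85.96°
pole (s+668): 668 + j2831 → |·| = √(668²+2831²) = √8460785 ≈ 2908.7, ∠ = arctan(2831/668) ≈ 76.72°
|H| = 10 / 8.2552e+06 ≈ 1.2114e-06
Gain = 20 log₁₀(1.2114e-06) ≈ -118.33 dB
∠H = 0.00° − 162.68° = -162.68°

-118.3 dB, -162.7°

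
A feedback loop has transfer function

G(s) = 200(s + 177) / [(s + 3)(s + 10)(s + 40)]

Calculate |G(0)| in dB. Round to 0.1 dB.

G(0) = 200·177 / (3·10·40) = 29.5
20 log₁₀(29.5) ≈ 29.40 dB

29.4 dB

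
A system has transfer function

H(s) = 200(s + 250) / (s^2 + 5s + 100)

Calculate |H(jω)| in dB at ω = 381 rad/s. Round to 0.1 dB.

At s = jω = j381:
zero (s+250): 250 + j381 → |·| = √(250²+381²) = √207661 ≈ 455.7, ∠ = arctan(381/250) ≈ 56.73°
quadratic: (j381)² + 5·j381 + 100 = -145061 + j1905 → |·| ≈ 1.4507e+05, ∠ ≈ 179.25°
|H| = 200 · 455.7 / 1.4507e+05 ≈ 0.62825
Gain = 20 log₁₀(0.62825) ≈ -4.04 dB

-4.0 dB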